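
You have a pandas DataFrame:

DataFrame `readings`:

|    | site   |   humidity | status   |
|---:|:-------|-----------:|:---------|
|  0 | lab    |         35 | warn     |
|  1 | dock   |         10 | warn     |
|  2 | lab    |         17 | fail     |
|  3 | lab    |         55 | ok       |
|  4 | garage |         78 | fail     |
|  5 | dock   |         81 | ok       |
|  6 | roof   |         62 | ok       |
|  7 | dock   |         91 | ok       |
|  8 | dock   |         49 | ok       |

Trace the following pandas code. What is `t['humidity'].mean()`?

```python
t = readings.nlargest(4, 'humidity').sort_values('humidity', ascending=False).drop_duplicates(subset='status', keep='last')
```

take 4 rows with largest humidity:
     site  humidity status
7    dock        91     ok
5    dock        81     ok
4  garage        78   fail
6    roof        62     ok
sort by humidity descending:
     site  humidity status
7    dock        91     ok
5    dock        81     ok
4  garage        78   fail
6    roof        62     ok
drop duplicate status (keep=last):
     site  humidity status
4  garage        78   fail
6    roof        62     ok

70.0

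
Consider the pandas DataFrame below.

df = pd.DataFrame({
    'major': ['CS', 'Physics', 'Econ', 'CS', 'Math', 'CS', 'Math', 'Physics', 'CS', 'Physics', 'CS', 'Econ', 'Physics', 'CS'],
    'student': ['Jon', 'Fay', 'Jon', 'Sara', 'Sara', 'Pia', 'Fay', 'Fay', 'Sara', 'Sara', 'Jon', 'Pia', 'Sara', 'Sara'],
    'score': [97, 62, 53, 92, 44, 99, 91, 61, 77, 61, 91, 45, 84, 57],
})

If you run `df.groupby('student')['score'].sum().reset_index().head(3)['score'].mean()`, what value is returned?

199.666666667

group by student, sum of score:
student
Fay     214
Jon     241
Pia     144
Sara    415
Name: score, dtype: int64
reset_index():
  student  score
0     Fay    214
1     Jon    241
2     Pia    144
3    Sara    415
take first 3 rows:
  student  score
0     Fay    214
1     Jon    241
2     Pia    144
Then the mean of column 'score': 199.666666667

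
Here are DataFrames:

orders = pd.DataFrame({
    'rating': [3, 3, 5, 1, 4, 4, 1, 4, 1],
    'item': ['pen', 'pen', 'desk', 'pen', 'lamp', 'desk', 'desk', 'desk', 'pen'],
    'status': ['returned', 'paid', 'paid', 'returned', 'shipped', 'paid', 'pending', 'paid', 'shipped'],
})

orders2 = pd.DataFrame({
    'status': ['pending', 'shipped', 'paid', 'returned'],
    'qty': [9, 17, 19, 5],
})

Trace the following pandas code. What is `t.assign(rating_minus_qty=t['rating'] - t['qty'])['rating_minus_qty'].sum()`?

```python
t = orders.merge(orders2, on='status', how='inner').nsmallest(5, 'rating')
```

merge on 'status' (how='inner') → 9 rows:
   rating  item    status  qty
0       3   pen  returned    5
1       3   pen      paid   19
2       5  desk      paid   19
3       1   pen  returned    5
4       4  lamp   shipped   17
5       4  desk      paid   19
6       1  desk   pending    9
7       4  desk      paid   19
8       1   pen   shipped   17
take 5 rows with smallest rating:
   rating  item    status  qty
3       1   pen  returned    5
6       1  desk   pending    9
8       1   pen   shipped   17
0       3   pen  returned    5
1       3   pen      paid   19
add column rating_minus_qty = t['rating'] - t['qty']:
   rating  item    status  qty  rating_minus_qty
3       1   pen  returned    5                -4
6       1  desk   pending    9                -8
8       1   pen   shipped   17               -16
0       3   pen  returned    5                -2
1       3   pen      paid   19               -16
Reading off the sum of column 'rating_minus_qty', we get -46.

-46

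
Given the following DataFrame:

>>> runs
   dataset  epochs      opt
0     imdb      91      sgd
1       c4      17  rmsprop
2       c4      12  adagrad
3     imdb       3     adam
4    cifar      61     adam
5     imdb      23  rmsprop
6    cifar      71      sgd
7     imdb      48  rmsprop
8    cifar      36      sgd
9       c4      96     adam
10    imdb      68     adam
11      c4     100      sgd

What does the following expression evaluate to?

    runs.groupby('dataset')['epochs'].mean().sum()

158.85

group by dataset, mean of epochs:
dataset
c4       56.25
cifar    56.00
imdb     46.60
Name: epochs, dtype: float64
Hence 158.85.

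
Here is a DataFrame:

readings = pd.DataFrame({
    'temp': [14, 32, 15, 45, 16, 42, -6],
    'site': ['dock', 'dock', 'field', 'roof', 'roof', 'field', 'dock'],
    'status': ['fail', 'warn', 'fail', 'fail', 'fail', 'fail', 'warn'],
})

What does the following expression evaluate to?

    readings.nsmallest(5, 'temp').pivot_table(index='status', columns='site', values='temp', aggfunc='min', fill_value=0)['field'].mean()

take 5 rows with smallest temp:
   temp   site status
6    -6   dock   warn
0    14   dock   fail
2    15  field   fail
4    16   roof   fail
1    32   dock   warn
pivot: rows=status, cols=site, min(temp):
site    dock  field  roof
status                   
fail      14     15    16
warn      -6      0     0
So mean() = 7.5.

7.5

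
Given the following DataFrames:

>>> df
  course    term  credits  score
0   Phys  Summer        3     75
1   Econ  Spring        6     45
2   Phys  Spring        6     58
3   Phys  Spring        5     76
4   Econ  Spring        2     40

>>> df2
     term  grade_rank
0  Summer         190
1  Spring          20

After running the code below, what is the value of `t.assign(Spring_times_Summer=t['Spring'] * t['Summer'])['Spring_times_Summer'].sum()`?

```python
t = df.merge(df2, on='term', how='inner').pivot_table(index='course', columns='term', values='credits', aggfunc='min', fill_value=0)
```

15

merge on 'term' (how='inner') → 5 rows:
  course    term  credits  score  grade_rank
0   Phys  Summer        3     75         190
1   Econ  Spring        6     45          20
2   Phys  Spring        6     58          20
3   Phys  Spring        5     76          20
4   Econ  Spring        2     40          20
pivot: rows=course, cols=term, min(credits):
term    Spring  Summer
course                
Econ         2       0
Phys         5       3
add column Spring_times_Summer = t['Spring'] * t['Summer']:
term    Spring  Summer  Spring_times_Summer
course                                     
Econ         2       0                    0
Phys         5       3                   15
The sum of column 'Spring_times_Summer' is 15.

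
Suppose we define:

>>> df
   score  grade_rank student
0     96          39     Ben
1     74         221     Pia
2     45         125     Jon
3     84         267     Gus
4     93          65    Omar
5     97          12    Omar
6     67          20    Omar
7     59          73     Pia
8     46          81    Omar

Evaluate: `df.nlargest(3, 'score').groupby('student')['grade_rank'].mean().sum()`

77.5

take 3 rows with largest score:
   score  grade_rank student
5     97          12    Omar
0     96          39     Ben
4     93          65    Omar
group by student, mean of grade_rank:
student
Ben     39.0
Omar    38.5
Name: grade_rank, dtype: float64
The sum of the resulting series is 77.5.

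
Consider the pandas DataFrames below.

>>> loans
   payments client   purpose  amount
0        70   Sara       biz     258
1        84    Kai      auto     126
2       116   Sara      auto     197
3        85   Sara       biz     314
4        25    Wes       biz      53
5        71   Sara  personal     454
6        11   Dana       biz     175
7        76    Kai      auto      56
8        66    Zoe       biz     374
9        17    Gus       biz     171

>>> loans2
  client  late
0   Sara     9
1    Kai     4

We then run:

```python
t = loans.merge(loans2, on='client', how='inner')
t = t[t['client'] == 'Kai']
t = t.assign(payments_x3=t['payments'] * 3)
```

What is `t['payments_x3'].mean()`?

240.0

merge on 'client' (how='inner') → 6 rows:
   payments client   purpose  amount  late
0        70   Sara       biz     258     9
1        84    Kai      auto     126     4
2       116   Sara      auto     197     9
3        85   Sara       biz     314     9
4        71   Sara  personal     454     9
5        76    Kai      auto      56     4
filter rows where client == 'Kai':
   payments client purpose  amount  late
1        84    Kai    auto     126     4
5        76    Kai    auto      56     4
add column payments_x3 = t['payments'] * 3:
   payments client purpose  amount  late  payments_x3
1        84    Kai    auto     126     4          252
5        76    Kai    auto      56     4          228
Finally, mean of column 'payments_x3' = 240.0.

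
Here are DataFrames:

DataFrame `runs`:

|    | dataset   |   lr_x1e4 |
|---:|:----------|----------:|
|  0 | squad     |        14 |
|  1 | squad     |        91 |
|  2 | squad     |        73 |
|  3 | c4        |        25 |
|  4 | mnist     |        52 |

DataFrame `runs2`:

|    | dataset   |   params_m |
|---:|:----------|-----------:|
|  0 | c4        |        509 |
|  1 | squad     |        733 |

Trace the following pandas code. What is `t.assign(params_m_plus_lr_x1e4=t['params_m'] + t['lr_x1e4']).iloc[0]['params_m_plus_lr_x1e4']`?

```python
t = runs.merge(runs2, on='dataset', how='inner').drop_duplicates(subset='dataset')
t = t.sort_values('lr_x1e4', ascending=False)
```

merge on 'dataset' (how='inner') → 4 rows:
  dataset  lr_x1e4  params_m
0   squad       14       733
1   squad       91       733
2   squad       73       733
3      c4       25       509
drop duplicate dataset (keep=first):
  dataset  lr_x1e4  params_m
0   squad       14       733
3      c4       25       509
sort by lr_x1e4 descending:
  dataset  lr_x1e4  params_m
3      c4       25       509
0   squad       14       733
add column params_m_plus_lr_x1e4 = t['params_m'] + t['lr_x1e4']:
  dataset  lr_x1e4  params_m  params_m_plus_lr_x1e4
3      c4       25       509                    534
0   squad       14       733                    747
value at position 0, column 'params_m_plus_lr_x1e4' → 534

534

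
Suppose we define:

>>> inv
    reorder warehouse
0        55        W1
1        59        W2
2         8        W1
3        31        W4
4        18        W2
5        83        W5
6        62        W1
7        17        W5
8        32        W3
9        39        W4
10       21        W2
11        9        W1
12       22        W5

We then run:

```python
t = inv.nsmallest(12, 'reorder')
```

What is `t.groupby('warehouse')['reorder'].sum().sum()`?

take 12 rows with smallest reorder:
    reorder warehouse
2         8        W1
11        9        W1
7        17        W5
4        18        W2
10       21        W2
12       22        W5
3        31        W4
8        32        W3
9        39        W4
0        55        W1
1        59        W2
6        62        W1
group by warehouse, sum of reorder:
warehouse
W1    134
W2     98
W3     32
W4     70
W5     39
Name: reorder, dtype: int64
Finally, sum of the resulting series = 373.

373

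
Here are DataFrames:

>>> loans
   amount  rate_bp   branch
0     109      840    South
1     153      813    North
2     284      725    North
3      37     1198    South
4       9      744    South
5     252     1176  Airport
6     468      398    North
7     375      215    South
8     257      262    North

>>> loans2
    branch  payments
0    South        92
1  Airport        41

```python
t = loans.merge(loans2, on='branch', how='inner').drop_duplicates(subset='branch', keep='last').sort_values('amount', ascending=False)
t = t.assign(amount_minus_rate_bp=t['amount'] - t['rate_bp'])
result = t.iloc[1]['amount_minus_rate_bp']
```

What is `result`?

-924

merge on 'branch' (how='inner') → 5 rows:
   amount  rate_bp   branch  payments
0     109      840    South        92
1      37     1198    South        92
2       9      744    South        92
3     252     1176  Airport        41
4     375      215    South        92
drop duplicate branch (keep=last):
   amount  rate_bp   branch  payments
3     252     1176  Airport        41
4     375      215    South        92
sort by amount descending:
   amount  rate_bp   branch  payments
4     375      215    South        92
3     252     1176  Airport        41
add column amount_minus_rate_bp = t['amount'] - t['rate_bp']:
   amount  rate_bp   branch  payments  amount_minus_rate_bp
4     375      215    South        92                   160
3     252     1176  Airport        41                  -924
value at position 1, column 'amount_minus_rate_bp' → -924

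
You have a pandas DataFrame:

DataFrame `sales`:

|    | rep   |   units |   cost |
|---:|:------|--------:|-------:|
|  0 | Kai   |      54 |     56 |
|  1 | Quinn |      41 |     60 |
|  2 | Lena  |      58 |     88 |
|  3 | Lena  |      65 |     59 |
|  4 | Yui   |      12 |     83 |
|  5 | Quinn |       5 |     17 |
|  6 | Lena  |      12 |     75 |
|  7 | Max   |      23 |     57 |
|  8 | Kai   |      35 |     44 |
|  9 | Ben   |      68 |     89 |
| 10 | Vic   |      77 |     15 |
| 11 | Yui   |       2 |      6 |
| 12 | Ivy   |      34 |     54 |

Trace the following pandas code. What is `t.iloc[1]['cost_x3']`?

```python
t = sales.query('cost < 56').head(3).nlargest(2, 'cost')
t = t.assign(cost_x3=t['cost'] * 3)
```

filter rows where cost < 56:
      rep  units  cost
5   Quinn      5    17
8     Kai     35    44
10    Vic     77    15
11    Yui      2     6
12    Ivy     34    54
take first 3 rows:
      rep  units  cost
5   Quinn      5    17
8     Kai     35    44
10    Vic     77    15
take 2 rows with largest cost:
     rep  units  cost
8    Kai     35    44
5  Quinn      5    17
add column cost_x3 = t['cost'] * 3:
     rep  units  cost  cost_x3
8    Kai     35    44      132
5  Quinn      5    17       51
Reading off the value at position 1, column 'cost_x3', we get 51.

51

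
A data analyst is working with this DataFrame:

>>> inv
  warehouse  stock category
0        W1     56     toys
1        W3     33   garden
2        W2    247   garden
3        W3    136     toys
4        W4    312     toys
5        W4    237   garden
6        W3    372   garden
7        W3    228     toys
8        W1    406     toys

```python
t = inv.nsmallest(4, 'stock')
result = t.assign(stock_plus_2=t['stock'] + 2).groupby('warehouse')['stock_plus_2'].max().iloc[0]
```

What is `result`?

58

take 4 rows with smallest stock:
  warehouse  stock category
1        W3     33   garden
0        W1     56     toys
3        W3    136     toys
7        W3    228     toys
add column stock_plus_2 = t['stock'] + 2:
  warehouse  stock category  stock_plus_2
1        W3     33   garden            35
0        W1     56     toys            58
3        W3    136     toys           138
7        W3    228     toys           230
group by warehouse, max of stock_plus_2:
warehouse
W1     58
W3    230
Name: stock_plus_2, dtype: int64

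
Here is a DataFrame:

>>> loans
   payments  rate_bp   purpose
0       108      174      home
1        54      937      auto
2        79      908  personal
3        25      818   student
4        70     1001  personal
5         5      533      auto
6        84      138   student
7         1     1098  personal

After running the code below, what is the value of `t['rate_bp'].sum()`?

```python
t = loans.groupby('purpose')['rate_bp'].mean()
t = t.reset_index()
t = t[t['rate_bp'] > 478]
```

1737.33333333

group by purpose, mean of rate_bp:
purpose
auto         735.000000
home         174.000000
personal    1002.333333
student      478.000000
Name: rate_bp, dtype: float64
reset_index():
    purpose      rate_bp
0      auto   735.000000
1      home   174.000000
2  personal  1002.333333
3   student   478.000000
filter rows where rate_bp > 478:
    purpose      rate_bp
0      auto   735.000000
2  personal  1002.333333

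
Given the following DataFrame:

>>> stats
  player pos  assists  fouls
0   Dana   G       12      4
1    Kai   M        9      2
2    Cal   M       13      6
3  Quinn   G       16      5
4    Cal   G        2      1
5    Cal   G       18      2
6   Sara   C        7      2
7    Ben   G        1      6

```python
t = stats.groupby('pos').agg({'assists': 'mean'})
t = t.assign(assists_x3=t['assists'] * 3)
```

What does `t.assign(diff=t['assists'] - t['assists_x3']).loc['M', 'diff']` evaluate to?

-22.0

group by pos, mean of assists:
     assists
pos         
C        7.0
G        9.8
M       11.0
add column assists_x3 = t['assists'] * 3:
     assists  assists_x3
pos                     
C        7.0        21.0
G        9.8        29.4
M       11.0        33.0
add column diff = t['assists'] - t['assists_x3']:
     assists  assists_x3  diff
pos                           
C        7.0        21.0 -14.0
G        9.8        29.4 -19.6
M       11.0        33.0 -22.0
Then the value at row 'M', column 'diff': -22.0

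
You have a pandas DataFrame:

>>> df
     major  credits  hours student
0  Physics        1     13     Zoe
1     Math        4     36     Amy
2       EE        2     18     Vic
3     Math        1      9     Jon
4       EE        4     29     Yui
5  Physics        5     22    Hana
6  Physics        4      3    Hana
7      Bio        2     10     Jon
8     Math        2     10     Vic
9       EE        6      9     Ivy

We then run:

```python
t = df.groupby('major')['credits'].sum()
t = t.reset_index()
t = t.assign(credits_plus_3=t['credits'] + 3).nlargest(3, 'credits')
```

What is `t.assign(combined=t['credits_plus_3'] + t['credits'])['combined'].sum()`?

67

group by major, sum of credits:
major
Bio         2
EE         12
Math        7
Physics    10
Name: credits, dtype: int64
reset_index():
     major  credits
0      Bio        2
1       EE       12
2     Math        7
3  Physics       10
add column credits_plus_3 = t['credits'] + 3:
     major  credits  credits_plus_3
0      Bio        2               5
1       EE       12              15
2     Math        7              10
3  Physics       10              13
take 3 rows with largest credits:
     major  credits  credits_plus_3
1       EE       12              15
3  Physics       10              13
2     Math        7              10
add column combined = t['credits_plus_3'] + t['credits']:
     major  credits  credits_plus_3  combined
1       EE       12              15        27
3  Physics       10              13        23
2     Math        7              10        17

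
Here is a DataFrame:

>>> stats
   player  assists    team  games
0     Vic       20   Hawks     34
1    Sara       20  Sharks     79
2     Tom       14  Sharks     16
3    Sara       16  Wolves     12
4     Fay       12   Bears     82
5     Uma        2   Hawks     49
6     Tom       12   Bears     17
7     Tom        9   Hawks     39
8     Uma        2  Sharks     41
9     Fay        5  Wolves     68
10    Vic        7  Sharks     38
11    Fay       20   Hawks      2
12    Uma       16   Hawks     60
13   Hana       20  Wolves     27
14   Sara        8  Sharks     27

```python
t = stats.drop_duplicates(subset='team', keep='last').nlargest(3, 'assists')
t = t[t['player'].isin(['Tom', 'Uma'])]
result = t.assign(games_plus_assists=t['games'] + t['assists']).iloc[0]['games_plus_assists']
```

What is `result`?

drop duplicate team (keep=last):
   player  assists    team  games
6     Tom       12   Bears     17
12    Uma       16   Hawks     60
13   Hana       20  Wolves     27
14   Sara        8  Sharks     27
take 3 rows with largest assists:
   player  assists    team  games
13   Hana       20  Wolves     27
12    Uma       16   Hawks     60
6     Tom       12   Bears     17
filter rows where player in ['Tom', 'Uma']:
   player  assists   team  games
12    Uma       16  Hawks     60
6     Tom       12  Bears     17
add column games_plus_assists = t['games'] + t['assists']:
   player  assists   team  games  games_plus_assists
12    Uma       16  Hawks     60                  76
6     Tom       12  Bears     17                  29

76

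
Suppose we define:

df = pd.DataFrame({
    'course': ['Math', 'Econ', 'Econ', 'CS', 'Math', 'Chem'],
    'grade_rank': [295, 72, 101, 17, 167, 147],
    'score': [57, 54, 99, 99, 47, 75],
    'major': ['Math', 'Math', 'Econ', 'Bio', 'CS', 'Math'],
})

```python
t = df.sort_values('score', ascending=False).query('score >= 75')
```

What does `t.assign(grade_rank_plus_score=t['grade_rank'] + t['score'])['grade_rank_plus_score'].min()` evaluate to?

sort by score descending:
  course  grade_rank  score major
2   Econ         101     99  Econ
3     CS          17     99   Bio
5   Chem         147     75  Math
0   Math         295     57  Math
1   Econ          72     54  Math
4   Math         167     47    CS
filter rows where score >= 75:
  course  grade_rank  score major
2   Econ         101     99  Econ
3     CS          17     99   Bio
5   Chem         147     75  Math
add column grade_rank_plus_score = t['grade_rank'] + t['score']:
  course  grade_rank  score major  grade_rank_plus_score
2   Econ         101     99  Econ                    200
3     CS          17     99   Bio                    116
5   Chem         147     75  Math                    222
min of column 'grade_rank_plus_score' → 116

116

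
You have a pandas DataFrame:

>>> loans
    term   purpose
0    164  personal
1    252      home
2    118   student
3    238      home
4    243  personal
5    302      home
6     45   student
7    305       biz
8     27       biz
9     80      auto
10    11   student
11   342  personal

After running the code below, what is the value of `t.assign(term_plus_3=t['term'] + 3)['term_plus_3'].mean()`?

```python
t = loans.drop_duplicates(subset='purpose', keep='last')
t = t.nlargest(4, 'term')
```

190.75

drop duplicate purpose (keep=last):
    term   purpose
5    302      home
8     27       biz
9     80      auto
10    11   student
11   342  personal
take 4 rows with largest term:
    term   purpose
11   342  personal
5    302      home
9     80      auto
8     27       biz
add column term_plus_3 = t['term'] + 3:
    term   purpose  term_plus_3
11   342  personal          345
5    302      home          305
9     80      auto           83
8     27       biz           30
Finally, mean of column 'term_plus_3' = 190.75.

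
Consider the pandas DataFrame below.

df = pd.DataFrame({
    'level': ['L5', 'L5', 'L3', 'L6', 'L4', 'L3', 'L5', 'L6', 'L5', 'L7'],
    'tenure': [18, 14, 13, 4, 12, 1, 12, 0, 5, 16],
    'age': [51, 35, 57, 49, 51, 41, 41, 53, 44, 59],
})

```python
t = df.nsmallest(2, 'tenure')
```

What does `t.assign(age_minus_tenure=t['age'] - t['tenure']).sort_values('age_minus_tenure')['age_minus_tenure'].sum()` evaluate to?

take 2 rows with smallest tenure:
  level  tenure  age
7    L6       0   53
5    L3       1   41
add column age_minus_tenure = t['age'] - t['tenure']:
  level  tenure  age  age_minus_tenure
7    L6       0   53                53
5    L3       1   41                40
sort by age_minus_tenure:
  level  tenure  age  age_minus_tenure
5    L3       1   41                40
7    L6       0   53                53
Finally, sum of column 'age_minus_tenure' = 93.

93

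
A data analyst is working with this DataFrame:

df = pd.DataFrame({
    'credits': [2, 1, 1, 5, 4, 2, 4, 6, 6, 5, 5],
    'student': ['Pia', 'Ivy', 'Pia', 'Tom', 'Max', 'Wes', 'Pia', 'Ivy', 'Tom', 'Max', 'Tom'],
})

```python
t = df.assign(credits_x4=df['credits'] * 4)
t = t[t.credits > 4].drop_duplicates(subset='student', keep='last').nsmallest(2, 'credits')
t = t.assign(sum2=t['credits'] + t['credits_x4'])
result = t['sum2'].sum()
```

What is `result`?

50

add column credits_x4 = df['credits'] * 4:
    credits student  credits_x4
0         2     Pia           8
1         1     Ivy           4
2         1     Pia           4
3         5     Tom          20
4         4     Max          16
5         2     Wes           8
6         4     Pia          16
7         6     Ivy          24
8         6     Tom          24
9         5     Max          20
10        5     Tom          20
filter rows where credits > 4:
    credits student  credits_x4
3         5     Tom          20
7         6     Ivy          24
8         6     Tom          24
9         5     Max          20
10        5     Tom          20
drop duplicate student (keep=last):
    credits student  credits_x4
7         6     Ivy          24
9         5     Max          20
10        5     Tom          20
take 2 rows with smallest credits:
    credits student  credits_x4
9         5     Max          20
10        5     Tom          20
add column sum2 = t['credits'] + t['credits_x4']:
    credits student  credits_x4  sum2
9         5     Max          20    25
10        5     Tom          20    25
Taking the sum of column 'sum2' gives 50.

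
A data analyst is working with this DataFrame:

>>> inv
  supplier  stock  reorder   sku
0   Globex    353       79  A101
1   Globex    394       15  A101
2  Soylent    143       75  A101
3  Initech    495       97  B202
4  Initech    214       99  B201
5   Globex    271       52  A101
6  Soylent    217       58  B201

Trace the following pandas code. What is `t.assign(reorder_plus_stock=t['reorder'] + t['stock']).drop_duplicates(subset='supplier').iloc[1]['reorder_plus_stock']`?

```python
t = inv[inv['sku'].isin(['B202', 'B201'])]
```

275

filter rows where sku in ['B202', 'B201']:
  supplier  stock  reorder   sku
3  Initech    495       97  B202
4  Initech    214       99  B201
6  Soylent    217       58  B201
add column reorder_plus_stock = t['reorder'] + t['stock']:
  supplier  stock  reorder   sku  reorder_plus_stock
3  Initech    495       97  B202                 592
4  Initech    214       99  B201                 313
6  Soylent    217       58  B201                 275
drop duplicate supplier (keep=first):
  supplier  stock  reorder   sku  reorder_plus_stock
3  Initech    495       97  B202                 592
6  Soylent    217       58  B201                 275
Then the value at position 1, column 'reorder_plus_stock': 275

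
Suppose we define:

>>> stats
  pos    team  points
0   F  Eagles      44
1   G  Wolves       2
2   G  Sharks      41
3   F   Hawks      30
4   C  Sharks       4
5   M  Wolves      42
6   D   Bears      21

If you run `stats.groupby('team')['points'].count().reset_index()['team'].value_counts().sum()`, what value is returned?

group by team, count of points:
team
Bears     1
Eagles    1
Hawks     1
Sharks    2
Wolves    2
Name: points, dtype: int64
reset_index():
     team  points
0   Bears       1
1  Eagles       1
2   Hawks       1
3  Sharks       2
4  Wolves       2
value_counts of team:
team
Bears     1
Eagles    1
Hawks     1
Sharks    1
Wolves    1
Name: count, dtype: int64

5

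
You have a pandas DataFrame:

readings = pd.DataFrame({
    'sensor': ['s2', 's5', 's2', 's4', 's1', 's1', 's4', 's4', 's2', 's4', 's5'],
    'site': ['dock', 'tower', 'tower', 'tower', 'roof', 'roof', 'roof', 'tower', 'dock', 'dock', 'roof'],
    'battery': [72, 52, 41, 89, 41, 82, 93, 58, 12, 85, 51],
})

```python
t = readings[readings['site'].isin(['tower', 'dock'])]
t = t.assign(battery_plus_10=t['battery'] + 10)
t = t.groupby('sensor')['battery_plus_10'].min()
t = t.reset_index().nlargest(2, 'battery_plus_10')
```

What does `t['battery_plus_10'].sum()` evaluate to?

filter rows where site in ['tower', 'dock']:
  sensor   site  battery
0     s2   dock       72
1     s5  tower       52
2     s2  tower       41
3     s4  tower       89
7     s4  tower       58
8     s2   dock       12
9     s4   dock       85
add column battery_plus_10 = t['battery'] + 10:
  sensor   site  battery  battery_plus_10
0     s2   dock       72               82
1     s5  tower       52               62
2     s2  tower       41               51
3     s4  tower       89               99
7     s4  tower       58               68
8     s2   dock       12               22
9     s4   dock       85               95
group by sensor, min of battery_plus_10:
sensor
s2    22
s4    68
s5    62
Name: battery_plus_10, dtype: int64
reset_index():
  sensor  battery_plus_10
0     s2               22
1     s4               68
2     s5               62
take 2 rows with largest battery_plus_10:
  sensor  battery_plus_10
1     s4               68
2     s5               62

130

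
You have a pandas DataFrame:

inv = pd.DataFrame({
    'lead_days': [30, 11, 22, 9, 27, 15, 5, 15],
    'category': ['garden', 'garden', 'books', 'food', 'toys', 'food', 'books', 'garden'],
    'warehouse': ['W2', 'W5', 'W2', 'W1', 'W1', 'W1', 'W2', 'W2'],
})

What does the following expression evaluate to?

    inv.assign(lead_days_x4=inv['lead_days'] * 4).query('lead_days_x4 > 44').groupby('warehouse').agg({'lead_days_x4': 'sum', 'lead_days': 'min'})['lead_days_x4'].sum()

add column lead_days_x4 = inv['lead_days'] * 4:
   lead_days category warehouse  lead_days_x4
0         30   garden        W2           120
1         11   garden        W5            44
2         22    books        W2            88
3          9     food        W1            36
4         27     toys        W1           108
5         15     food        W1            60
6          5    books        W2            20
7         15   garden        W2            60
filter rows where lead_days_x4 > 44:
   lead_days category warehouse  lead_days_x4
0         30   garden        W2           120
2         22    books        W2            88
4         27     toys        W1           108
5         15     food        W1            60
7         15   garden        W2            60
group by warehouse: sum(lead_days_x4), min(lead_days):
           lead_days_x4  lead_days
warehouse                         
W1                  168         15
W2                  268         15

436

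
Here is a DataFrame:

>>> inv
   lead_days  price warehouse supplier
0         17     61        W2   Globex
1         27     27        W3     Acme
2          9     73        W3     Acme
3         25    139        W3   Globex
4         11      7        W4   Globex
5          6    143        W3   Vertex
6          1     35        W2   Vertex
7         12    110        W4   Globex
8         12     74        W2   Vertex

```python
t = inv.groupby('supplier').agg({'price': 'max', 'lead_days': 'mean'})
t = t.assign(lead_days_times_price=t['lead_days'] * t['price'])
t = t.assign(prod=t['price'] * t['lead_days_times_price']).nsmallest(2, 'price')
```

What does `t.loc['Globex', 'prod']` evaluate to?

group by supplier: max(price), mean(lead_days):
          price  lead_days
supplier                  
Acme         73  18.000000
Globex      139  16.250000
Vertex      143   6.333333
add column lead_days_times_price = t['lead_days'] * t['price']:
          price  lead_days  lead_days_times_price
supplier                                         
Acme         73  18.000000            1314.000000
Globex      139  16.250000            2258.750000
Vertex      143   6.333333             905.666667
add column prod = t['price'] * t['lead_days_times_price']:
          price  lead_days  lead_days_times_price           prod
supplier                                                        
Acme         73  18.000000            1314.000000   95922.000000
Globex      139  16.250000            2258.750000  313966.250000
Vertex      143   6.333333             905.666667  129510.333333
take 2 rows with smallest price:
          price  lead_days  lead_days_times_price       prod
supplier                                                    
Acme         73      18.00                1314.00   95922.00
Globex      139      16.25                2258.75  313966.25

313966.25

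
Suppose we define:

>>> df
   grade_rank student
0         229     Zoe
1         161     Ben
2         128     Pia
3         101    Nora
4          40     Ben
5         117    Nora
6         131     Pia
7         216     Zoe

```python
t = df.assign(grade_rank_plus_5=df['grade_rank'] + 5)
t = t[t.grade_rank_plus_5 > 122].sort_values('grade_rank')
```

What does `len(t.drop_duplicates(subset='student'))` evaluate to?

add column grade_rank_plus_5 = df['grade_rank'] + 5:
   grade_rank student  grade_rank_plus_5
0         229     Zoe                234
1         161     Ben                166
2         128     Pia                133
3         101    Nora                106
4          40     Ben                 45
5         117    Nora                122
6         131     Pia                136
7         216     Zoe                221
filter rows where grade_rank_plus_5 > 122:
   grade_rank student  grade_rank_plus_5
0         229     Zoe                234
1         161     Ben                166
2         128     Pia                133
6         131     Pia                136
7         216     Zoe                221
sort by grade_rank:
   grade_rank student  grade_rank_plus_5
2         128     Pia                133
6         131     Pia                136
1         161     Ben                166
7         216     Zoe                221
0         229     Zoe                234
drop duplicate student (keep=first):
   grade_rank student  grade_rank_plus_5
2         128     Pia                133
1         161     Ben                166
7         216     Zoe                221

3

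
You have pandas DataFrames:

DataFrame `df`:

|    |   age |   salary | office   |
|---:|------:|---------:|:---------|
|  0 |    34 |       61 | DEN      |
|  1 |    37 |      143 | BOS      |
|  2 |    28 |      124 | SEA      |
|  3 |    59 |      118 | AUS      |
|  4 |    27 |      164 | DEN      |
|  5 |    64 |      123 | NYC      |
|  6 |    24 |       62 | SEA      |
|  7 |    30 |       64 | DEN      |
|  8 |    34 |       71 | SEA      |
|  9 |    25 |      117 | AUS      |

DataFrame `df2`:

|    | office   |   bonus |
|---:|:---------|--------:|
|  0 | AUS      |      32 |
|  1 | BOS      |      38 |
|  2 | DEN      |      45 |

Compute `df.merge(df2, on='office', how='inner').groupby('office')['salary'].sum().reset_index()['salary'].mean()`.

merge on 'office' (how='inner') → 6 rows:
   age  salary office  bonus
0   34      61    DEN     45
1   37     143    BOS     38
2   59     118    AUS     32
3   27     164    DEN     45
4   30      64    DEN     45
5   25     117    AUS     32
group by office, sum of salary:
office
AUS    235
BOS    143
DEN    289
Name: salary, dtype: int64
reset_index():
  office  salary
0    AUS     235
1    BOS     143
2    DEN     289
The mean of column 'salary' is 222.333333333.

222.333333333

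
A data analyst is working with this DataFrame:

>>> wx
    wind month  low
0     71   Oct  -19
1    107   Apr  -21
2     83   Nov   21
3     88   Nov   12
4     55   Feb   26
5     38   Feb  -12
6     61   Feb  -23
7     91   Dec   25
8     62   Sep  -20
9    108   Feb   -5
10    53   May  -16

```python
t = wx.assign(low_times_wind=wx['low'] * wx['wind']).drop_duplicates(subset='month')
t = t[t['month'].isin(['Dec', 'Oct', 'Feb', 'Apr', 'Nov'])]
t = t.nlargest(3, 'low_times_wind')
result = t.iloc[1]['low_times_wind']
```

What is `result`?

add column low_times_wind = wx['low'] * wx['wind']:
    wind month  low  low_times_wind
0     71   Oct  -19           -1349
1    107   Apr  -21           -2247
2     83   Nov   21            1743
3     88   Nov   12            1056
4     55   Feb   26            1430
5     38   Feb  -12            -456
6     61   Feb  -23           -1403
7     91   Dec   25            2275
8     62   Sep  -20           -1240
9    108   Feb   -5            -540
10    53   May  -16            -848
drop duplicate month (keep=first):
    wind month  low  low_times_wind
0     71   Oct  -19           -1349
1    107   Apr  -21           -2247
2     83   Nov   21            1743
4     55   Feb   26            1430
7     91   Dec   25            2275
8     62   Sep  -20           -1240
10    53   May  -16            -848
filter rows where month in ['Dec', 'Oct', 'Feb', 'Apr', 'Nov']:
   wind month  low  low_times_wind
0    71   Oct  -19           -1349
1   107   Apr  -21           -2247
2    83   Nov   21            1743
4    55   Feb   26            1430
7    91   Dec   25            2275
take 3 rows with largest low_times_wind:
   wind month  low  low_times_wind
7    91   Dec   25            2275
2    83   Nov   21            1743
4    55   Feb   26            1430

1743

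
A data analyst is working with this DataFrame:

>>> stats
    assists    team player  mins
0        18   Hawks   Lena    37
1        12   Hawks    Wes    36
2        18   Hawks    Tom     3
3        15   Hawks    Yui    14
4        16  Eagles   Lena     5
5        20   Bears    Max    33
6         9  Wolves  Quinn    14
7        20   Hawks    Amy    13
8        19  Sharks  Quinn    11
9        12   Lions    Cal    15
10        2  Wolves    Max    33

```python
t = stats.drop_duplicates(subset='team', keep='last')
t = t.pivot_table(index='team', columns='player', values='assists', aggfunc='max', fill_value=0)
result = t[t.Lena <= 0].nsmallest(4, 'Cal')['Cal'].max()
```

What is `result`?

0

drop duplicate team (keep=last):
    assists    team player  mins
4        16  Eagles   Lena     5
5        20   Bears    Max    33
7        20   Hawks    Amy    13
8        19  Sharks  Quinn    11
9        12   Lions    Cal    15
10        2  Wolves    Max    33
pivot: rows=team, cols=player, max(assists):
player  Amy  Cal  Lena  Max  Quinn
team                              
Bears     0    0     0   20      0
Eagles    0    0    16    0      0
Hawks    20    0     0    0      0
Lions     0   12     0    0      0
Sharks    0    0     0    0     19
Wolves    0    0     0    2      0
filter rows where Lena <= 0:
player  Amy  Cal  Lena  Max  Quinn
team                              
Bears     0    0     0   20      0
Hawks    20    0     0    0      0
Lions     0   12     0    0      0
Sharks    0    0     0    0     19
Wolves    0    0     0    2      0
take 4 rows with smallest Cal:
player  Amy  Cal  Lena  Max  Quinn
team                              
Bears     0    0     0   20      0
Hawks    20    0     0    0      0
Sharks    0    0     0    0     19
Wolves    0    0     0    2      0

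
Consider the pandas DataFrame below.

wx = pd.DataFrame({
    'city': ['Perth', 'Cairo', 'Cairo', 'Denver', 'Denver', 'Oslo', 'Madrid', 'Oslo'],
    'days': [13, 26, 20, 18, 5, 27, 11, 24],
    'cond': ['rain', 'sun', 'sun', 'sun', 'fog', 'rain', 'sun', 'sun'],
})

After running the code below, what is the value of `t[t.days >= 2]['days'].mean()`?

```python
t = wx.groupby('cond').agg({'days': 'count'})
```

3.5

group by cond, count of days:
      days
cond      
fog      1
rain     2
sun      5
filter rows where days >= 2:
      days
cond      
rain     2
sun      5
So mean() = 3.5.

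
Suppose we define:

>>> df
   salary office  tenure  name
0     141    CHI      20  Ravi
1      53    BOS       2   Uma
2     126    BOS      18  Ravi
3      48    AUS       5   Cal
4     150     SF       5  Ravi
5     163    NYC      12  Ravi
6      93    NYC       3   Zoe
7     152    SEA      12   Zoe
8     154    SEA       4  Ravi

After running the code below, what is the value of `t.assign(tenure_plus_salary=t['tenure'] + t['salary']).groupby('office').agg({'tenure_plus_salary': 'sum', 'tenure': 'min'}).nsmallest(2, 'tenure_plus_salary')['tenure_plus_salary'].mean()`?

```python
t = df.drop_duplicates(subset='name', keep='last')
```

drop duplicate name (keep=last):
   salary office  tenure  name
1      53    BOS       2   Uma
3      48    AUS       5   Cal
7     152    SEA      12   Zoe
8     154    SEA       4  Ravi
add column tenure_plus_salary = t['tenure'] + t['salary']:
   salary office  tenure  name  tenure_plus_salary
1      53    BOS       2   Uma                  55
3      48    AUS       5   Cal                  53
7     152    SEA      12   Zoe                 164
8     154    SEA       4  Ravi                 158
group by office: sum(tenure_plus_salary), min(tenure):
        tenure_plus_salary  tenure
office                            
AUS                     53       5
BOS                     55       2
SEA                    322       4
take 2 rows with smallest tenure_plus_salary:
        tenure_plus_salary  tenure
office                            
AUS                     53       5
BOS                     55       2

54.0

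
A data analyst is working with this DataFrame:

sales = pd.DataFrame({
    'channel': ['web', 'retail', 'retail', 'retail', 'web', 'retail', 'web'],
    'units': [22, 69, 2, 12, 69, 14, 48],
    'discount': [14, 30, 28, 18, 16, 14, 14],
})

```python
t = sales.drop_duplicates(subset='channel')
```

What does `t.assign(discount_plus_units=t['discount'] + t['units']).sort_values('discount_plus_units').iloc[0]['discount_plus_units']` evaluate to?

36

drop duplicate channel (keep=first):
  channel  units  discount
0     web     22        14
1  retail     69        30
add column discount_plus_units = t['discount'] + t['units']:
  channel  units  discount  discount_plus_units
0     web     22        14                   36
1  retail     69        30                   99
sort by discount_plus_units:
  channel  units  discount  discount_plus_units
0     web     22        14                   36
1  retail     69        30                   99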